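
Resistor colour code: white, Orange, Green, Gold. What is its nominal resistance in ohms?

White → 9 (first significant figure)
Orange → 3 (second significant figure)
Green → ×10^5 multiplier
93 × 100000 = 9300000 Ω

9300000 Ω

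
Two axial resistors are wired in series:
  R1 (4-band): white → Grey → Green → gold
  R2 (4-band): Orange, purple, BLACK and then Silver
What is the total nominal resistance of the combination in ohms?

9800037 Ω

R1: white, grey → 98; green ×10^5 → 9800000 Ω.
R2: orange, violet → 37; black ×1 → 37 Ω.
Series: 9800000 + 37 = 9800037 Ω.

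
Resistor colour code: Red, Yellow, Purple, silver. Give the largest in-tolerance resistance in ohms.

Red → 2 (first significant figure)
Yellow → 4 (second significant figure)
Violet → ×10^7 multiplier
Silver → ±10% tolerance
24 × 10000000 = 240000000 Ω
Largest = 240000000 × (1 + 10/100) = 264000000 Ω.

264000000 Ω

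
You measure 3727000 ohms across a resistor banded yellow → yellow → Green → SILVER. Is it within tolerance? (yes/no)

Yellow → 4 (first significant figure)
Yellow → 4 (second significant figure)
Green → ×10^5 multiplier
Silver → ±10% tolerance
44 × 100000 = 4400000 Ω
Allowed range: 3960000 Ω to 4840000 Ω.
3727000 ohms lies outside that range.

no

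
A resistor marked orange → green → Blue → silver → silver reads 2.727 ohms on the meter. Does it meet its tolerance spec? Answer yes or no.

no

Orange → 3 (first significant figure)
Green → 5 (second significant figure)
Blue → 6 (third significant figure)
Silver → ×0.01 multiplier
Silver → ±10% tolerance
356 × 0.01 = 3.56 Ω
Allowed range: 3.204 Ω to 3.916 Ω.
2.727 ohms lies outside that range.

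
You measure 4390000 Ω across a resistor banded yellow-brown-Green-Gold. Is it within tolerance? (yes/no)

no

Yellow → 4 (first significant figure)
Brown → 1 (second significant figure)
Green → ×10^5 multiplier
Gold → ±5% tolerance
41 × 100000 = 4100000 Ω
Allowed range: 3895000 Ω to 4305000 Ω.
4390000 Ω lies outside that range.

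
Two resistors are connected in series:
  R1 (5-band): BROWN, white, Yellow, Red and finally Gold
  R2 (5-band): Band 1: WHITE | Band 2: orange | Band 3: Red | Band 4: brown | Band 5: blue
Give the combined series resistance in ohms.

R1: brown, white, yellow → 194; red ×10^2 → 19400 Ω.
R2: white, orange, red → 932; brown ×10 → 9320 Ω.
Series: 19400 + 9320 = 28720 Ω.

28720 Ω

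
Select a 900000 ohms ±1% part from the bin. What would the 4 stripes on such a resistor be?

900000 Ω = 90 × 10^4.
9 → white
0 → black
Multiplier 10^4 → yellow.
±1% tolerance → brown.

white, black, yellow, brown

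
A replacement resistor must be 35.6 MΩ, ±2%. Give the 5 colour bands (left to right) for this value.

orange, green, blue, green, red

35600000 Ω = 356 × 10^5.
3 → orange
5 → green
6 → blue
Multiplier 10^5 → green.
±2% tolerance → red.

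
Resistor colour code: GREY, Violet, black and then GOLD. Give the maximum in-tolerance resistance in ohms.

Grey → 8 (first significant figure)
Violet → 7 (second significant figure)
Black → ×1 multiplier
Gold → ±5% tolerance
87 × 1 = 87 Ω
Maximum = 87 × (1 + 5/100) = 91.35 Ω.

91.35 Ω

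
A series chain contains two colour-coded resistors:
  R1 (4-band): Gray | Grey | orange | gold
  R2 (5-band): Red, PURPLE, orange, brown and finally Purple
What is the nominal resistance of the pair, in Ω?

90730 Ω

R1: grey, grey → 88; orange ×10^3 → 88000 Ω.
R2: red, violet, orange → 273; brown ×10 → 2730 Ω.
Series: 88000 + 2730 = 90730 Ω.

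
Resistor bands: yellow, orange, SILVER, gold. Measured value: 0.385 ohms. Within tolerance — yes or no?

Yellow → 4 (first significant figure)
Orange → 3 (second significant figure)
Silver → ×0.01 multiplier
Gold → ±5% tolerance
43 × 0.01 = 0.43 Ω
Allowed range: 0.4085 Ω to 0.4515 Ω.
0.385 ohms lies outside that range.

no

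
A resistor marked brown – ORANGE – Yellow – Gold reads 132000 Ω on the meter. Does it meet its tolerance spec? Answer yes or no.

yes

Brown → 1 (first significant figure)
Orange → 3 (second significant figure)
Yellow → ×10^4 multiplier
Gold → ±5% tolerance
13 × 10000 = 130000 Ω
Allowed range: 123500 Ω to 136500 Ω.
132000 Ω lies inside that range.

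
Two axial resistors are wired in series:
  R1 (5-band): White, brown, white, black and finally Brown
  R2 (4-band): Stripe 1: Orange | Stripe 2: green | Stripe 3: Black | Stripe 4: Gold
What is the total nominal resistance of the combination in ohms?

R1: white, brown, white → 919; black ×1 → 919 Ω.
R2: orange, green → 35; black ×1 → 35 Ω.
Series: 919 + 35 = 954 Ω.

954 Ω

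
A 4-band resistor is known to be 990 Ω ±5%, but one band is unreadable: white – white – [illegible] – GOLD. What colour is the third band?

brown

990 Ω = 99 × 10^1.
The third band is the multiplier, 10^1, which is brown.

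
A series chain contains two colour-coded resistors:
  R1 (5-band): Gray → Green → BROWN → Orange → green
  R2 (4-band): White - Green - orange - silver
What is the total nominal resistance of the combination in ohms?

946000 Ω

R1: grey, green, brown → 851; orange ×10^3 → 851000 Ω.
R2: white, green → 95; orange ×10^3 → 95000 Ω.
Series: 851000 + 95000 = 946000 Ω.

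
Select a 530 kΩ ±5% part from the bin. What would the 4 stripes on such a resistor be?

green, orange, yellow, gold

530000 Ω = 53 × 10^4.
5 → green
3 → orange
Multiplier 10^4 → yellow.
±5% tolerance → gold.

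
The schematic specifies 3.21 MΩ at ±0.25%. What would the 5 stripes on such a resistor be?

3210000 Ω = 321 × 10^4.
3 → orange
2 → red
1 → brown
Multiplier 10^4 → yellow.
±0.25% tolerance → blue.

orange, red, brown, yellow, blue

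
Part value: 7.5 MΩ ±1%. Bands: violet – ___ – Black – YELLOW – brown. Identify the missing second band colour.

7500000 Ω = 750 × 10^4.
The second band gives digit 5 of the significand, and 5 is green.

green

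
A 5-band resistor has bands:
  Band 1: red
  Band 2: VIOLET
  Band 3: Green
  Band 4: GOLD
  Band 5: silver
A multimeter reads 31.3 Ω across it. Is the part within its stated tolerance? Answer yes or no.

no

Red → 2 (first significant figure)
Violet → 7 (second significant figure)
Green → 5 (third significant figure)
Gold → ×0.1 multiplier
Silver → ±10% tolerance
275 × 0.1 = 27.5 Ω
Allowed range: 24.75 Ω to 30.25 Ω.
31.3 Ω lies outside that range.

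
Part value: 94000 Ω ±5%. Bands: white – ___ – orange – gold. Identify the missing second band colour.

94000 Ω = 94 × 10^3.
The second band gives digit 4 of the significand, and 4 is yellow.

yellow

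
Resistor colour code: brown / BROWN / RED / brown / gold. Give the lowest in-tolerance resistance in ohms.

Brown → 1 (first significant figure)
Brown → 1 (second significant figure)
Red → 2 (third significant figure)
Brown → ×10 multiplier
Gold → ±5% tolerance
112 × 10 = 1120 Ω
Lowest = 1120 × (1 − 5/100) = 1064 Ω.

1064 Ω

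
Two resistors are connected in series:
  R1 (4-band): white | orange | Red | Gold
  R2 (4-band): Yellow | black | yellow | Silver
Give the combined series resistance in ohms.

R1: white, orange → 93; red ×10^2 → 9300 Ω.
R2: yellow, black → 40; yellow ×10^4 → 400000 Ω.
Series: 9300 + 400000 = 409300 Ω.

409300 Ω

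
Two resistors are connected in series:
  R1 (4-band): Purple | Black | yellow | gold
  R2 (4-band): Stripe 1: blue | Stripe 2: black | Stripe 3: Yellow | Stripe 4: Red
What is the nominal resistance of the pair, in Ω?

R1: violet, black → 70; yellow ×10^4 → 700000 Ω.
R2: blue, black → 60; yellow ×10^4 → 600000 Ω.
Series: 700000 + 600000 = 1300000 Ω.

1300000 Ω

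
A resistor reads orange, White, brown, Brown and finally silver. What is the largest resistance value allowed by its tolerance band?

4301 Ω

Orange → 3 (first significant figure)
White → 9 (second significant figure)
Brown → 1 (third significant figure)
Brown → ×10 multiplier
Silver → ±10% tolerance
391 × 10 = 3910 Ω
Largest = 3910 × (1 + 10/100) = 4301 Ω.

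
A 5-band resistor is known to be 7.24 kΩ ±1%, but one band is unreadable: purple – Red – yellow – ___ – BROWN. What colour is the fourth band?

7240 Ω = 724 × 10^1.
The fourth band is the multiplier, 10^1, which is brown.

brown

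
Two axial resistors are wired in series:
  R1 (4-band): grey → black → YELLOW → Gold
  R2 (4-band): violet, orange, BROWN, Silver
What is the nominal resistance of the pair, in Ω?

800730 Ω

R1: grey, black → 80; yellow ×10^4 → 800000 Ω.
R2: violet, orange → 73; brown ×10 → 730 Ω.
Series: 800000 + 730 = 800730 Ω.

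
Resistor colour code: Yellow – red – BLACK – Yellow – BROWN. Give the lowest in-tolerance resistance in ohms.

Yellow → 4 (first significant figure)
Red → 2 (second significant figure)
Black → 0 (third significant figure)
Yellow → ×10^4 multiplier
Brown → ±1% tolerance
420 × 10000 = 4200000 Ω
Lowest = 4200000 × (1 − 1/100) = 4158000 Ω.

4158000 Ω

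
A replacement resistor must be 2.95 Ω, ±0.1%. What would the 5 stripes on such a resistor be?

2.95 Ω = 295 × 10^-2.
2 → red
9 → white
5 → green
Multiplier 10^-2 → silver.
±0.1% tolerance → violet.

red, white, green, silver, violet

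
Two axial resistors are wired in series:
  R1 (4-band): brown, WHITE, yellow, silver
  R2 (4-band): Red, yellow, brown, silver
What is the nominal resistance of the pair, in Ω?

R1: brown, white → 19; yellow ×10^4 → 190000 Ω.
R2: red, yellow → 24; brown ×10 → 240 Ω.
Series: 190000 + 240 = 190240 Ω.

190240 Ω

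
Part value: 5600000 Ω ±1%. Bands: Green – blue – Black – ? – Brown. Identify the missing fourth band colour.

5600000 Ω = 560 × 10^4.
The fourth band is the multiplier, 10^4, which is yellow.

yellow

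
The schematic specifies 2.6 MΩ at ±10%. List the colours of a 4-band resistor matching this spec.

red, blue, green, silver

2600000 Ω = 26 × 10^5.
2 → red
6 → blue
Multiplier 10^5 → green.
±10% tolerance → silver.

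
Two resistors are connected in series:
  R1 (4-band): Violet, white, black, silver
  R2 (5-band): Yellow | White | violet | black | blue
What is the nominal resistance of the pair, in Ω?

R1: violet, white → 79; black ×1 → 79 Ω.
R2: yellow, white, violet → 497; black ×1 → 497 Ω.
Series: 79 + 497 = 576 Ω.

576 Ω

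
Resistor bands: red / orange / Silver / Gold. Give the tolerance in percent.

The last band, gold, is the tolerance band.
Gold corresponds to ±5%.

±5%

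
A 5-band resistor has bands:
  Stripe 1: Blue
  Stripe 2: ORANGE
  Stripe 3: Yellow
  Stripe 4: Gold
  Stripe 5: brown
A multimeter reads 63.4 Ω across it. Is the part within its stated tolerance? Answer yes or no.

yes

Blue → 6 (first significant figure)
Orange → 3 (second significant figure)
Yellow → 4 (third significant figure)
Gold → ×0.1 multiplier
Brown → ±1% tolerance
634 × 0.1 = 63.4 Ω
Allowed range: 62.766 Ω to 64.034 Ω.
63.4 Ω lies inside that range.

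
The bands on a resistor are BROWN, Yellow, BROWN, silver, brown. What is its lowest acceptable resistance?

Brown → 1 (first significant figure)
Yellow → 4 (second significant figure)
Brown → 1 (third significant figure)
Silver → ×0.01 multiplier
Brown → ±1% tolerance
141 × 0.01 = 1.41 Ω
Lowest = 1.41 × (1 − 1/100) = 1.3959 Ω.

1.3959 Ω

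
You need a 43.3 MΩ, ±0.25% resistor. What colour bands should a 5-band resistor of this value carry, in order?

43300000 Ω = 433 × 10^5.
4 → yellow
3 → orange
3 → orange
Multiplier 10^5 → green.
±0.25% tolerance → blue.

yellow, orange, orange, green, blue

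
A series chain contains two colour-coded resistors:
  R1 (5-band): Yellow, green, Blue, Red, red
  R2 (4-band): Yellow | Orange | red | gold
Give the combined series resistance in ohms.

49900 Ω

R1: yellow, green, blue → 456; red ×10^2 → 45600 Ω.
R2: yellow, orange → 43; red ×10^2 → 4300 Ω.
Series: 45600 + 4300 = 49900 Ω.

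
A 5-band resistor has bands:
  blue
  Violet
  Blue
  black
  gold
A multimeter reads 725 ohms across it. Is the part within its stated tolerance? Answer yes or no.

Blue → 6 (first significant figure)
Violet → 7 (second significant figure)
Blue → 6 (third significant figure)
Black → ×1 multiplier
Gold → ±5% tolerance
676 × 1 = 676 Ω
Allowed range: 642.2 Ω to 709.8 Ω.
725 ohms lies outside that range.

no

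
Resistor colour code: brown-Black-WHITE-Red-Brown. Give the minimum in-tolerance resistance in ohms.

10791 Ω

Brown → 1 (first significant figure)
Black → 0 (second significant figure)
White → 9 (third significant figure)
Red → ×10^2 multiplier
Brown → ±1% tolerance
109 × 100 = 10900 Ω
Minimum = 10900 × (1 − 1/100) = 10791 Ω.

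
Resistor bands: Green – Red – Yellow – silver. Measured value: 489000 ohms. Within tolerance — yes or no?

yes

Green → 5 (first significant figure)
Red → 2 (second significant figure)
Yellow → ×10^4 multiplier
Silver → ±10% tolerance
52 × 10000 = 520000 Ω
Allowed range: 468000 Ω to 572000 Ω.
489000 ohms lies inside that range.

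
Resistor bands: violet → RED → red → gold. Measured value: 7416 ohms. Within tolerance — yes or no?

yes

Violet → 7 (first significant figure)
Red → 2 (second significant figure)
Red → ×10^2 multiplier
Gold → ±5% tolerance
72 × 100 = 7200 Ω
Allowed range: 6840 Ω to 7560 Ω.
7416 ohms lies inside that range.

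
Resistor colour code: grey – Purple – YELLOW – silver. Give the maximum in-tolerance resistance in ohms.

Grey → 8 (first significant figure)
Violet → 7 (second significant figure)
Yellow → ×10^4 multiplier
Silver → ±10% tolerance
87 × 10000 = 870000 Ω
Maximum = 870000 × (1 + 10/100) = 957000 Ω.

957000 Ω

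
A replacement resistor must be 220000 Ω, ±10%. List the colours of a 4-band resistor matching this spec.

red, red, yellow, silver

220000 Ω = 22 × 10^4.
2 → red
2 → red
Multiplier 10^4 → yellow.
±10% tolerance → silver.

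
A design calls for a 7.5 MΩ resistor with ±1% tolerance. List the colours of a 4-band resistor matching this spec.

violet, green, green, brown

7500000 Ω = 75 × 10^5.
7 → violet
5 → green
Multiplier 10^5 → green.
±1% tolerance → brown.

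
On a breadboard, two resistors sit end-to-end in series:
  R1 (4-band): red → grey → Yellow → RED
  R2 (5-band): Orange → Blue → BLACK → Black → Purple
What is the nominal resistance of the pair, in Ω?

R1: red, grey → 28; yellow ×10^4 → 280000 Ω.
R2: orange, blue, black → 360; black ×1 → 360 Ω.
Series: 280000 + 360 = 280360 Ω.

280360 Ω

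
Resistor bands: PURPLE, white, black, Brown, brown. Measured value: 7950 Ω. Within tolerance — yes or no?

Violet → 7 (first significant figure)
White → 9 (second significant figure)
Black → 0 (third significant figure)
Brown → ×10 multiplier
Brown → ±1% tolerance
790 × 10 = 7900 Ω
Allowed range: 7821 Ω to 7979 Ω.
7950 Ω lies inside that range.

yes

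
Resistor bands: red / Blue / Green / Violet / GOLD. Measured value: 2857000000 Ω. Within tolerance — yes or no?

no

Red → 2 (first significant figure)
Blue → 6 (second significant figure)
Green → 5 (third significant figure)
Violet → ×10^7 multiplier
Gold → ±5% tolerance
265 × 10000000 = 2650000000 Ω
Allowed range: 2517500000 Ω to 2782500000 Ω.
2857000000 Ω lies outside that range.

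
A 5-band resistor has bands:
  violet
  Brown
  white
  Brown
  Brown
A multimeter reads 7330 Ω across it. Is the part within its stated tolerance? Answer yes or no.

no

Violet → 7 (first significant figure)
Brown → 1 (second significant figure)
White → 9 (third significant figure)
Brown → ×10 multiplier
Brown → ±1% tolerance
719 × 10 = 7190 Ω
Allowed range: 7118.1 Ω to 7261.9 Ω.
7330 Ω lies outside that range.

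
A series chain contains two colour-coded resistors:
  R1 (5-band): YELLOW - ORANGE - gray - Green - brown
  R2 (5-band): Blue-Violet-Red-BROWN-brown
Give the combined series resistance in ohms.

43806720 Ω

R1: yellow, orange, grey → 438; green ×10^5 → 43800000 Ω.
R2: blue, violet, red → 672; brown ×10 → 6720 Ω.
Series: 43800000 + 6720 = 43806720 Ω.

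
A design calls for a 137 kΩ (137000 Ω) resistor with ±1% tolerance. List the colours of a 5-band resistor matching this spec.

137000 Ω = 137 × 10^3.
1 → brown
3 → orange
7 → violet
Multiplier 10^3 → orange.
±1% tolerance → brown.

brown, orange, violet, orange, brown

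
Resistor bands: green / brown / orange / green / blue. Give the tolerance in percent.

The last band, blue, is the tolerance band.
Blue corresponds to ±0.25%.

±0.25%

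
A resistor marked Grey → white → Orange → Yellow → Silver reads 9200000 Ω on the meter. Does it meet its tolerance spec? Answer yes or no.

Grey → 8 (first significant figure)
White → 9 (second significant figure)
Orange → 3 (third significant figure)
Yellow → ×10^4 multiplier
Silver → ±10% tolerance
893 × 10000 = 8930000 Ω
Allowed range: 8037000 Ω to 9823000 Ω.
9200000 Ω lies inside that range.

yes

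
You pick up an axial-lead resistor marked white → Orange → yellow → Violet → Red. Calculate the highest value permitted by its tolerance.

White → 9 (first significant figure)
Orange → 3 (second significant figure)
Yellow → 4 (third significant figure)
Violet → ×10^7 multiplier
Red → ±2% tolerance
934 × 10000000 = 9340000000 Ω
Highest = 9340000000 × (1 + 2/100) = 9526800000 Ω.

9526800000 Ω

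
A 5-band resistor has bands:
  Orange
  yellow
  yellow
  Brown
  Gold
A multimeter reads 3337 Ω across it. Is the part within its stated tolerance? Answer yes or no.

yes

Orange → 3 (first significant figure)
Yellow → 4 (second significant figure)
Yellow → 4 (third significant figure)
Brown → ×10 multiplier
Gold → ±5% tolerance
344 × 10 = 3440 Ω
Allowed range: 3268 Ω to 3612 Ω.
3337 Ω lies inside that range.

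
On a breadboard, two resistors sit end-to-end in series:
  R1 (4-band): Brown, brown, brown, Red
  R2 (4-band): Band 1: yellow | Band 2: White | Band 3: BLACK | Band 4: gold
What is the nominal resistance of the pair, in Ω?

159 Ω

R1: brown, brown → 11; brown ×10 → 110 Ω.
R2: yellow, white → 49; black ×1 → 49 Ω.
Series: 110 + 49 = 159 Ω.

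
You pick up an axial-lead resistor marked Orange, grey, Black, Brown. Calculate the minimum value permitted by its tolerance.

37.62 Ω

Orange → 3 (first significant figure)
Grey → 8 (second significant figure)
Black → ×1 multiplier
Brown → ±1% tolerance
38 × 1 = 38 Ω
Minimum = 38 × (1 − 1/100) = 37.62 Ω.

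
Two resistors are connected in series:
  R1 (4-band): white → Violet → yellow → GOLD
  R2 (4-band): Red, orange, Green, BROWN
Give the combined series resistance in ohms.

R1: white, violet → 97; yellow ×10^4 → 970000 Ω.
R2: red, orange → 23; green ×10^5 → 2300000 Ω.
Series: 970000 + 2300000 = 3270000 Ω.

3270000 Ω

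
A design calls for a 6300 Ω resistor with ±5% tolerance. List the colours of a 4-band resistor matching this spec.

6300 Ω = 63 × 10^2.
6 → blue
3 → orange
Multiplier 10^2 → red.
±5% tolerance → gold.

blue, orange, red, gold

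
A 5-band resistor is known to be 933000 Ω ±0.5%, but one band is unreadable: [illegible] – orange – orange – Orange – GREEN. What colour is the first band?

white

933000 Ω = 933 × 10^3.
The first band gives digit 9 of the significand, and 9 is white.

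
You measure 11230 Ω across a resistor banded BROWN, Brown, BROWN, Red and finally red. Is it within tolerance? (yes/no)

yes

Brown → 1 (first significant figure)
Brown → 1 (second significant figure)
Brown → 1 (third significant figure)
Red → ×10^2 multiplier
Red → ±2% tolerance
111 × 100 = 11100 Ω
Allowed range: 10878 Ω to 11322 Ω.
11230 Ω lies inside that range.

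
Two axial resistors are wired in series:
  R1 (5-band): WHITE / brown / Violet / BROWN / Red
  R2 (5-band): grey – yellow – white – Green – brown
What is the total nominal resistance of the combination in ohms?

R1: white, brown, violet → 917; brown ×10 → 9170 Ω.
R2: grey, yellow, white → 849; green ×10^5 → 84900000 Ω.
Series: 9170 + 84900000 = 84909170 Ω.

84909170 Ω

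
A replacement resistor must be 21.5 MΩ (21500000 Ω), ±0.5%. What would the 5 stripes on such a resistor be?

21500000 Ω = 215 × 10^5.
2 → red
1 → brown
5 → green
Multiplier 10^5 → green.
±0.5% tolerance → green.

red, brown, green, green, green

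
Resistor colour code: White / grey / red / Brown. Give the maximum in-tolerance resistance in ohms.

9898 Ω

White → 9 (first significant figure)
Grey → 8 (second significant figure)
Red → ×10^2 multiplier
Brown → ±1% tolerance
98 × 100 = 9800 Ω
Maximum = 9800 × (1 + 1/100) = 9898 Ω.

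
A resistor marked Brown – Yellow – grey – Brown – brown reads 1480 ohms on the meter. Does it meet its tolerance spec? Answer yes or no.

yes

Brown → 1 (first significant figure)
Yellow → 4 (second significant figure)
Grey → 8 (third significant figure)
Brown → ×10 multiplier
Brown → ±1% tolerance
148 × 10 = 1480 Ω
Allowed range: 1465.2 Ω to 1494.8 Ω.
1480 ohms lies inside that range.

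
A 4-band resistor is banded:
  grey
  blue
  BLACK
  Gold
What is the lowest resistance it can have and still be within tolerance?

81.7 Ω

Grey → 8 (first significant figure)
Blue → 6 (second significant figure)
Black → ×1 multiplier
Gold → ±5% tolerance
86 × 1 = 86 Ω
Lowest = 86 × (1 − 5/100) = 81.7 Ω.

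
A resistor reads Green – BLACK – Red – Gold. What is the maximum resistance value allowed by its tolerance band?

5250 Ω

Green → 5 (first significant figure)
Black → 0 (second significant figure)
Red → ×10^2 multiplier
Gold → ±5% tolerance
50 × 100 = 5000 Ω
Maximum = 5000 × (1 + 5/100) = 5250 Ω.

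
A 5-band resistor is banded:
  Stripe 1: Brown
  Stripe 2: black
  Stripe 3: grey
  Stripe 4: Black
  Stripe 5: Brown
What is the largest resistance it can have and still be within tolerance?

109.08 Ω

Brown → 1 (first significant figure)
Black → 0 (second significant figure)
Grey → 8 (third significant figure)
Black → ×1 multiplier
Brown → ±1% tolerance
108 × 1 = 108 Ω
Largest = 108 × (1 + 1/100) = 109.08 Ω.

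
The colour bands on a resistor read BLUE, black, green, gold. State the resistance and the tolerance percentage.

6000000 Ω ±5%

Blue → 6 (first significant figure)
Black → 0 (second significant figure)
Green → ×10^5 multiplier
Gold → ±5% tolerance
60 × 100000 = 6000000 Ω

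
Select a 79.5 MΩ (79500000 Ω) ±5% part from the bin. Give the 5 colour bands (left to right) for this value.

79500000 Ω = 795 × 10^5.
7 → violet
9 → white
5 → green
Multiplier 10^5 → green.
±5% tolerance → gold.

violet, white, green, green, gold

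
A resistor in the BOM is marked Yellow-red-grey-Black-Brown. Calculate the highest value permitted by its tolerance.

Yellow → 4 (first significant figure)
Red → 2 (second significant figure)
Grey → 8 (third significant figure)
Black → ×1 multiplier
Brown → ±1% tolerance
428 × 1 = 428 Ω
Highest = 428 × (1 + 1/100) = 432.28 Ω.

432.28 Ω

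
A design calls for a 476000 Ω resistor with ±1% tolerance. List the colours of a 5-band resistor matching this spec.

476000 Ω = 476 × 10^3.
4 → yellow
7 → violet
6 → blue
Multiplier 10^3 → orange.
±1% tolerance → brown.

yellow, violet, blue, orange, brown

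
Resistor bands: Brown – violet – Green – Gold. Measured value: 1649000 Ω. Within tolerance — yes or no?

yes

Brown → 1 (first significant figure)
Violet → 7 (second significant figure)
Green → ×10^5 multiplier
Gold → ±5% tolerance
17 × 100000 = 1700000 Ω
Allowed range: 1615000 Ω to 1785000 Ω.
1649000 Ω lies inside that range.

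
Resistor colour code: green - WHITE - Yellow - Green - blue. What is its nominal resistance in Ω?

Green → 5 (first significant figure)
White → 9 (second significant figure)
Yellow → 4 (third significant figure)
Green → ×10^5 multiplier
594 × 100000 = 59400000 Ω

59400000 Ω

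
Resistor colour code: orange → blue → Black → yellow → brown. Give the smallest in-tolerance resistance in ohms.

3564000 Ω

Orange → 3 (first significant figure)
Blue → 6 (second significant figure)
Black → 0 (third significant figure)
Yellow → ×10^4 multiplier
Brown → ±1% tolerance
360 × 10000 = 3600000 Ω
Smallest = 3600000 × (1 − 1/100) = 3564000 Ω.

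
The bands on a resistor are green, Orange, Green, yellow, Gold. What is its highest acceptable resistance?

Green → 5 (first significant figure)
Orange → 3 (second significant figure)
Green → 5 (third significant figure)
Yellow → ×10^4 multiplier
Gold → ±5% tolerance
535 × 10000 = 5350000 Ω
Highest = 5350000 × (1 + 5/100) = 5617500 Ω.

5617500 Ω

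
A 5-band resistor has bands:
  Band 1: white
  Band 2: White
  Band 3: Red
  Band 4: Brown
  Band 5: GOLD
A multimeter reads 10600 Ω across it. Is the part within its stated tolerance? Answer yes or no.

no

White → 9 (first significant figure)
White → 9 (second significant figure)
Red → 2 (third significant figure)
Brown → ×10 multiplier
Gold → ±5% tolerance
992 × 10 = 9920 Ω
Allowed range: 9424 Ω to 10416 Ω.
10600 Ω lies outside that range.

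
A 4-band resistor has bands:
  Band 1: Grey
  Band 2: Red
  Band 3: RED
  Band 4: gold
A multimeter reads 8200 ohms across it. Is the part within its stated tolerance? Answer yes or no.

Grey → 8 (first significant figure)
Red → 2 (second significant figure)
Red → ×10^2 multiplier
Gold → ±5% tolerance
82 × 100 = 8200 Ω
Allowed range: 7790 Ω to 8610 Ω.
8200 ohms lies inside that range.

yes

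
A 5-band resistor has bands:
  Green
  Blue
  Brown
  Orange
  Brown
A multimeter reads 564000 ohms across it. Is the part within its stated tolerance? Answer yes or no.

yes

Green → 5 (first significant figure)
Blue → 6 (second significant figure)
Brown → 1 (third significant figure)
Orange → ×10^3 multiplier
Brown → ±1% tolerance
561 × 1000 = 561000 Ω
Allowed range: 555390 Ω to 566610 Ω.
564000 ohms lies inside that range.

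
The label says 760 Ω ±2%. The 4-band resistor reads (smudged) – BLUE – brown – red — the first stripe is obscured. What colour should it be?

760 Ω = 76 × 10^1.
The first band gives digit 7 of the significand, and 7 is violet.

violet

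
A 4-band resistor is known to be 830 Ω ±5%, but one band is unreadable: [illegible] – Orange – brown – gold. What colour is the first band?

830 Ω = 83 × 10^1.
The first band gives digit 8 of the significand, and 8 is grey.

grey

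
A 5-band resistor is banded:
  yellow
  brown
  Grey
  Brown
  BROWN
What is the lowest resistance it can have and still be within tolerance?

Yellow → 4 (first significant figure)
Brown → 1 (second significant figure)
Grey → 8 (third significant figure)
Brown → ×10 multiplier
Brown → ±1% tolerance
418 × 10 = 4180 Ω
Lowest = 4180 × (1 − 1/100) = 4138.2 Ω.

4138.2 Ω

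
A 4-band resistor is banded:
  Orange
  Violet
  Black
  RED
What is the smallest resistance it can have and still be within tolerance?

36.26 Ω

Orange → 3 (first significant figure)
Violet → 7 (second significant figure)
Black → ×1 multiplier
Red → ±2% tolerance
37 × 1 = 37 Ω
Smallest = 37 × (1 − 2/100) = 36.26 Ω.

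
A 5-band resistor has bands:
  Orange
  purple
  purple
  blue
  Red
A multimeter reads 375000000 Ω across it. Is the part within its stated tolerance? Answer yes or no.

yes

Orange → 3 (first significant figure)
Violet → 7 (second significant figure)
Violet → 7 (third significant figure)
Blue → ×10^6 multiplier
Red → ±2% tolerance
377 × 1000000 = 377000000 Ω
Allowed range: 369460000 Ω to 384540000 Ω.
375000000 Ω lies inside that range.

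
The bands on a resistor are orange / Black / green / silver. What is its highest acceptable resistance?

Orange → 3 (first significant figure)
Black → 0 (second significant figure)
Green → ×10^5 multiplier
Silver → ±10% tolerance
30 × 100000 = 3000000 Ω
Highest = 3000000 × (1 + 10/100) = 3300000 Ω.

3300000 Ω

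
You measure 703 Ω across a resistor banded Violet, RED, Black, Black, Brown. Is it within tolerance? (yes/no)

no

Violet → 7 (first significant figure)
Red → 2 (second significant figure)
Black → 0 (third significant figure)
Black → ×1 multiplier
Brown → ±1% tolerance
720 × 1 = 720 Ω
Allowed range: 712.8 Ω to 727.2 Ω.
703 Ω lies outside that range.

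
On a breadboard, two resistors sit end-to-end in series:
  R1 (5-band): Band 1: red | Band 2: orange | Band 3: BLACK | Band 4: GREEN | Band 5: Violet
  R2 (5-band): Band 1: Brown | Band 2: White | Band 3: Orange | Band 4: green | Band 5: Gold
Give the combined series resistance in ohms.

R1: red, orange, black → 230; green ×10^5 → 23000000 Ω.
R2: brown, white, orange → 193; green ×10^5 → 19300000 Ω.
Series: 23000000 + 19300000 = 42300000 Ω.

42300000 Ω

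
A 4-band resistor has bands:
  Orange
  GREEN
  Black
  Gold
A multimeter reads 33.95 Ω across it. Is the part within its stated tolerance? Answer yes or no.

Orange → 3 (first significant figure)
Green → 5 (second significant figure)
Black → ×1 multiplier
Gold → ±5% tolerance
35 × 1 = 35 Ω
Allowed range: 33.25 Ω to 36.75 Ω.
33.95 Ω lies inside that range.

yes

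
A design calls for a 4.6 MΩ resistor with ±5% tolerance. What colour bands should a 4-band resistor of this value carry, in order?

4600000 Ω = 46 × 10^5.
4 → yellow
6 → blue
Multiplier 10^5 → green.
±5% tolerance → gold.

yellow, blue, green, gold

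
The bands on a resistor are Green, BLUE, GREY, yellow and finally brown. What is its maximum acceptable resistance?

5736800 Ω

Green → 5 (first significant figure)
Blue → 6 (second significant figure)
Grey → 8 (third significant figure)
Yellow → ×10^4 multiplier
Brown → ±1% tolerance
568 × 10000 = 5680000 Ω
Maximum = 5680000 × (1 + 1/100) = 5736800 Ω.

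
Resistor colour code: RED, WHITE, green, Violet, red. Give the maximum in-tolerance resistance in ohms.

Red → 2 (first significant figure)
White → 9 (second significant figure)
Green → 5 (third significant figure)
Violet → ×10^7 multiplier
Red → ±2% tolerance
295 × 10000000 = 2950000000 Ω
Maximum = 2950000000 × (1 + 2/100) = 3009000000 Ω.

3009000000 Ω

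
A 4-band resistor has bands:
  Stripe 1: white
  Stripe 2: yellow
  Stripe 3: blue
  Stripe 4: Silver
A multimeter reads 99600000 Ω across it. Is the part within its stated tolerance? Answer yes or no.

White → 9 (first significant figure)
Yellow → 4 (second significant figure)
Blue → ×10^6 multiplier
Silver → ±10% tolerance
94 × 1000000 = 94000000 Ω
Allowed range: 84600000 Ω to 103400000 Ω.
99600000 Ω lies inside that range.

yes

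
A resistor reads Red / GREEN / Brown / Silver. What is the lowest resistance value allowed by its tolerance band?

225 Ω

Red → 2 (first significant figure)
Green → 5 (second significant figure)
Brown → ×10 multiplier
Silver → ±10% tolerance
25 × 10 = 250 Ω
Lowest = 250 × (1 − 10/100) = 225 Ω.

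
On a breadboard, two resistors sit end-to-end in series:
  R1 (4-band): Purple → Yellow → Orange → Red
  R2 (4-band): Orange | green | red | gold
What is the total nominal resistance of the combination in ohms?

R1: violet, yellow → 74; orange ×10^3 → 74000 Ω.
R2: orange, green → 35; red ×10^2 → 3500 Ω.
Series: 74000 + 3500 = 77500 Ω.

77500 Ω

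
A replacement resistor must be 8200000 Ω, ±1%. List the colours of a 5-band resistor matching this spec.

grey, red, black, yellow, brown

8200000 Ω = 820 × 10^4.
8 → grey
2 → red
0 → black
Multiplier 10^4 → yellow.
±1% tolerance → brown.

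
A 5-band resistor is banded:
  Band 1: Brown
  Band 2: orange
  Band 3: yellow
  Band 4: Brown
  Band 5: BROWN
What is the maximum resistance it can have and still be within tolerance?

Brown → 1 (first significant figure)
Orange → 3 (second significant figure)
Yellow → 4 (third significant figure)
Brown → ×10 multiplier
Brown → ±1% tolerance
134 × 10 = 1340 Ω
Maximum = 1340 × (1 + 1/100) = 1353.4 Ω.

1353.4 Ω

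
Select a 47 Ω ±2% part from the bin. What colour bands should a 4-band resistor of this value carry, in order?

yellow, violet, black, red

47 Ω = 47 × 10^0.
4 → yellow
7 → violet
Multiplier 10^0 → black.
±2% tolerance → red.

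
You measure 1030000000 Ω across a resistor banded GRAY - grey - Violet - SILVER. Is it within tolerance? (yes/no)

Grey → 8 (first significant figure)
Grey → 8 (second significant figure)
Violet → ×10^7 multiplier
Silver → ±10% tolerance
88 × 10000000 = 880000000 Ω
Allowed range: 792000000 Ω to 968000000 Ω.
1030000000 Ω lies outside that range.

no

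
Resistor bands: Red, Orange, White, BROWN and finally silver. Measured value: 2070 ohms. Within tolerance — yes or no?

no

Red → 2 (first significant figure)
Orange → 3 (second significant figure)
White → 9 (third significant figure)
Brown → ×10 multiplier
Silver → ±10% tolerance
239 × 10 = 2390 Ω
Allowed range: 2151 Ω to 2629 Ω.
2070 ohms lies outside that range.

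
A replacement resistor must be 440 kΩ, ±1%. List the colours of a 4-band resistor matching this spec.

yellow, yellow, yellow, brown

440000 Ω = 44 × 10^4.
4 → yellow
4 → yellow
Multiplier 10^4 → yellow.
±1% tolerance → brown.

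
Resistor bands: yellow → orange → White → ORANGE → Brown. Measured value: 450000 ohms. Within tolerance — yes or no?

no

Yellow → 4 (first significant figure)
Orange → 3 (second significant figure)
White → 9 (third significant figure)
Orange → ×10^3 multiplier
Brown → ±1% tolerance
439 × 1000 = 439000 Ω
Allowed range: 434610 Ω to 443390 Ω.
450000 ohms lies outside that range.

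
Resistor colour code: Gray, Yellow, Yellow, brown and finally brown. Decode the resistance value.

8440 Ω

Grey → 8 (first significant figure)
Yellow → 4 (second significant figure)
Yellow → 4 (third significant figure)
Brown → ×10 multiplier
844 × 10 = 8440 Ω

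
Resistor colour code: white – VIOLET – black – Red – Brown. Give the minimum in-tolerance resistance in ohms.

96030 Ω

White → 9 (first significant figure)
Violet → 7 (second significant figure)
Black → 0 (third significant figure)
Red → ×10^2 multiplier
Brown → ±1% tolerance
970 × 100 = 97000 Ω
Minimum = 97000 × (1 − 1/100) = 96030 Ω.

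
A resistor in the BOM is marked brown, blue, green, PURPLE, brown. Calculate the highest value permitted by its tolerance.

Brown → 1 (first significant figure)
Blue → 6 (second significant figure)
Green → 5 (third significant figure)
Violet → ×10^7 multiplier
Brown → ±1% tolerance
165 × 10000000 = 1650000000 Ω
Highest = 1650000000 × (1 + 1/100) = 1666500000 Ω.

1666500000 Ω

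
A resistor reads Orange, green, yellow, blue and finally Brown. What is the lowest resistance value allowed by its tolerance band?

Orange → 3 (first significant figure)
Green → 5 (second significant figure)
Yellow → 4 (third significant figure)
Blue → ×10^6 multiplier
Brown → ±1% tolerance
354 × 1000000 = 354000000 Ω
Lowest = 354000000 × (1 − 1/100) = 350460000 Ω.

350460000 Ω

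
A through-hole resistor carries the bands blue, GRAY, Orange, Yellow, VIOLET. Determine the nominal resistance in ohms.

Blue → 6 (first significant figure)
Grey → 8 (second significant figure)
Orange → 3 (third significant figure)
Yellow → ×10^4 multiplier
683 × 10000 = 6830000 Ω

6830000 Ω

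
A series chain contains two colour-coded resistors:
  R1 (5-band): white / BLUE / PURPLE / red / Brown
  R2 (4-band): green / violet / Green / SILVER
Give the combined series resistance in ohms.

R1: white, blue, violet → 967; red ×10^2 → 96700 Ω.
R2: green, violet → 57; green ×10^5 → 5700000 Ω.
Series: 96700 + 5700000 = 5796700 Ω.

5796700 Ω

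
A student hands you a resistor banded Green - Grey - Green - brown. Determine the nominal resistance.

Green → 5 (first significant figure)
Grey → 8 (second significant figure)
Green → ×10^5 multiplier
58 × 100000 = 5800000 Ω

5800000 Ω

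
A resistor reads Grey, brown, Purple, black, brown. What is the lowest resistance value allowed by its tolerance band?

Grey → 8 (first significant figure)
Brown → 1 (second significant figure)
Violet → 7 (third significant figure)
Black → ×1 multiplier
Brown → ±1% tolerance
817 × 1 = 817 Ω
Lowest = 817 × (1 − 1/100) = 808.83 Ω.

808.83 Ω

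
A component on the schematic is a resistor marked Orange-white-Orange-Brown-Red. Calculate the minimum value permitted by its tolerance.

Orange → 3 (first significant figure)
White → 9 (second significant figure)
Orange → 3 (third significant figure)
Brown → ×10 multiplier
Red → ±2% tolerance
393 × 10 = 3930 Ω
Minimum = 3930 × (1 − 2/100) = 3851.4 Ω.

3851.4 Ω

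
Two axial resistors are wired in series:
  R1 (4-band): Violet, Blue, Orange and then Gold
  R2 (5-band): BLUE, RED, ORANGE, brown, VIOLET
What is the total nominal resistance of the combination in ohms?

R1: violet, blue → 76; orange ×10^3 → 76000 Ω.
R2: blue, red, orange → 623; brown ×10 → 6230 Ω.
Series: 76000 + 6230 = 82230 Ω.

82230 Ω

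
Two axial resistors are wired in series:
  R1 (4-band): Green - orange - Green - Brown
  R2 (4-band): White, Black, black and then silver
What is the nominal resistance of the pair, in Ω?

5300090 Ω

R1: green, orange → 53; green ×10^5 → 5300000 Ω.
R2: white, black → 90; black ×1 → 90 Ω.
Series: 5300000 + 90 = 5300090 Ω.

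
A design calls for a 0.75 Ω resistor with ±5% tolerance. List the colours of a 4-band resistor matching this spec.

0.75 Ω = 75 × 10^-2.
7 → violet
5 → green
Multiplier 10^-2 → silver.
±5% tolerance → gold.

violet, green, silver, gold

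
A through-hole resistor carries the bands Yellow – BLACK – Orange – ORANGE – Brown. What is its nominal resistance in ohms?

403000 Ω

Yellow → 4 (first significant figure)
Black → 0 (second significant figure)
Orange → 3 (third significant figure)
Orange → ×10^3 multiplier
403 × 1000 = 403000 Ω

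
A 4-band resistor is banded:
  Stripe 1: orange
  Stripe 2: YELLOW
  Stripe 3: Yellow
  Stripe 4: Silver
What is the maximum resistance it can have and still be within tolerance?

374000 Ω

Orange → 3 (first significant figure)
Yellow → 4 (second significant figure)
Yellow → ×10^4 multiplier
Silver → ±10% tolerance
34 × 10000 = 340000 Ω
Maximum = 340000 × (1 + 10/100) = 374000 Ω.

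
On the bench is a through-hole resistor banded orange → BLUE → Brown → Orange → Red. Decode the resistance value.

Orange → 3 (first significant figure)
Blue → 6 (second significant figure)
Brown → 1 (third significant figure)
Orange → ×10^3 multiplier
361 × 1000 = 361000 Ω

361000 Ω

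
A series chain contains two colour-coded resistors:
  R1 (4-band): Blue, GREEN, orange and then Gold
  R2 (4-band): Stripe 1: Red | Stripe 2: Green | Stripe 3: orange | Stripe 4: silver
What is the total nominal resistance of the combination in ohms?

R1: blue, green → 65; orange ×10^3 → 65000 Ω.
R2: red, green → 25; orange ×10^3 → 25000 Ω.
Series: 65000 + 25000 = 90000 Ω.

90000 Ω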